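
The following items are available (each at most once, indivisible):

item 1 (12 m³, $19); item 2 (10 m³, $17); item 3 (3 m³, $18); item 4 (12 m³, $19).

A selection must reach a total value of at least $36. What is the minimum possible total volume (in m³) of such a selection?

15

Subsets with value ≥ 36, sorted by total volume:
- item 1+item 3: volume 15, value 37
- item 3+item 4: volume 15, value 37
- item 1+item 2: volume 22, value 36
Minimum volume: 15 m³.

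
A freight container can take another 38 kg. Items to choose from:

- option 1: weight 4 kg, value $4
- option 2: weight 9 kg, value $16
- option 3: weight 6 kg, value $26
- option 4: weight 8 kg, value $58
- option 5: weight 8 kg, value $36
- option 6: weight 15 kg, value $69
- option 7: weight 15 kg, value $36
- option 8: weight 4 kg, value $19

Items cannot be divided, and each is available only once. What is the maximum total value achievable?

$189

Check high-value combinations within 38 kg:
- option 3+option 4+option 5+option 6: weight 6+8+8+15=37, value 26+58+36+69=189
- option 4+option 5+option 6+option 8: weight 8+8+15+4=35, value 58+36+69+19=182
- option 1+option 3+option 4+option 6+option 8: weight 4+6+8+15+4=37, value 4+26+58+69+19=176
Best: $189.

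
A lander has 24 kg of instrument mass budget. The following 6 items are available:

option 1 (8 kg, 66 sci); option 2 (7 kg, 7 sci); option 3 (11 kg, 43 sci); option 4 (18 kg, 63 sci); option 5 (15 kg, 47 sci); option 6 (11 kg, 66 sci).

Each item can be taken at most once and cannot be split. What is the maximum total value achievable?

Check high-value combinations within 24 kg:
- option 1+option 6: mass 8+11=19, value 66+66=132
- option 1+option 5: mass 8+15=23, value 66+47=113
- option 1+option 3: mass 8+11=19, value 66+43=109
- option 3+option 6: mass 11+11=22, value 43+66=109
- option 1+option 2: mass 8+7=15, value 66+7=73
Best: 132 sci.

132 sci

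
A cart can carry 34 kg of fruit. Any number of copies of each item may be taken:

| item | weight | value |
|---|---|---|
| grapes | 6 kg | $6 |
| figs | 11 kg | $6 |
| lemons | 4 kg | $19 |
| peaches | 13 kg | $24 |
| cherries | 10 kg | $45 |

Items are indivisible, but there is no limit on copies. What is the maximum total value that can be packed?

Best value-per-unit is lemons at 19/4; filling with it alone gives 8×19 = 152.
Optimal mix: 6×lemons + 1×cherries → weight 34, value 159.

$159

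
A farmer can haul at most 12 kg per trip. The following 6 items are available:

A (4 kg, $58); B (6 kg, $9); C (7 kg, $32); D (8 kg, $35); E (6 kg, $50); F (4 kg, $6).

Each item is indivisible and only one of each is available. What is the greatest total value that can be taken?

$108

Check high-value combinations within 12 kg:
- A+E: weight 4+6=10, value 58+50=108
- A+D: weight 4+8=12, value 58+35=93
- A+C: weight 4+7=11, value 58+32=90
- A+B: weight 4+6=10, value 58+9=67
- A+F: weight 4+4=8, value 58+6=64
Best: $108.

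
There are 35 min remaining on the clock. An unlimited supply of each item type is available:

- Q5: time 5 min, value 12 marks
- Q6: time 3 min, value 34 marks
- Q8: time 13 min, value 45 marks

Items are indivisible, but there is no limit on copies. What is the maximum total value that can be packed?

374 marks

Best value-per-unit is Q6 at 34/3, and filling with it alone uses time 11×3=33. No mix of the others beats 11×34 = 374.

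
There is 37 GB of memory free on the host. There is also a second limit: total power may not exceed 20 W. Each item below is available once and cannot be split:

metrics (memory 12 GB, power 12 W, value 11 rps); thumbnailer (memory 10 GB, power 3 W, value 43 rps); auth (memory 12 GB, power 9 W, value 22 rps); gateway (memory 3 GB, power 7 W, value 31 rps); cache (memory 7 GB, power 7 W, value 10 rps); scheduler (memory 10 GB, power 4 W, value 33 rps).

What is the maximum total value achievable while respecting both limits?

107 rps

Feasible sets respecting both limits:
- thumbnailer+gateway+scheduler: memory 23, power 14, value 107
- thumbnailer+auth+scheduler: memory 32, power 16, value 98
- thumbnailer+auth+gateway: memory 25, power 19, value 96
- metrics+thumbnailer+scheduler: memory 32, power 19, value 87
Best: 107 rps.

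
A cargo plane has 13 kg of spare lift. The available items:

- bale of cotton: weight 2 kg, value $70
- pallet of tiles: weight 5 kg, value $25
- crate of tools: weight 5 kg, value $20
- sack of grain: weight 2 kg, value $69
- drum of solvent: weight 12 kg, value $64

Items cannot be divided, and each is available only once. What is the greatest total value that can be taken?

Check high-value combinations within 13 kg:
- bale of cotton+pallet of tiles+sack of grain: weight 2+5+2=9, value 70+25+69=164
- bale of cotton+crate of tools+sack of grain: weight 2+5+2=9, value 70+20+69=159
- bale of cotton+sack of grain: weight 2+2=4, value 70+69=139
Best: $164.

$164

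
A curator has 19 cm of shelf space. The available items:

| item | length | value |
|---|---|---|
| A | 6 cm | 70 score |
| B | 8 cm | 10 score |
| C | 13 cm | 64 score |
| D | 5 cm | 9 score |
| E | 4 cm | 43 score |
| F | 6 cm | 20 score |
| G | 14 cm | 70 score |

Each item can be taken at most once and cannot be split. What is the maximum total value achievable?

Check high-value combinations within 19 cm:
- A+C: length 6+13=19, value 70+64=134
- A+E+F: length 6+4+6=16, value 70+43+20=133
- A+B+E: length 6+8+4=18, value 70+10+43=123
- A+D+E: length 6+5+4=15, value 70+9+43=122
- A+E: length 6+4=10, value 70+43=113
Best: 134 score.

134 score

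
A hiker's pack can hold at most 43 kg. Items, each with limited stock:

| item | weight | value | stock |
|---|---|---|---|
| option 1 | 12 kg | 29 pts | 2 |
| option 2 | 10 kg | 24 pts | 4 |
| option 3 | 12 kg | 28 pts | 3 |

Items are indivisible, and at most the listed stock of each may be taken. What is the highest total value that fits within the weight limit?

101 pts

Best selections within weight 43 and stock limits:
- 1×option 1 + 3×option 2: weight 42, value 101
- 3×option 2 + 1×option 3: weight 42, value 100
- 4×option 2: weight 40, value 96
Best: 101 pts.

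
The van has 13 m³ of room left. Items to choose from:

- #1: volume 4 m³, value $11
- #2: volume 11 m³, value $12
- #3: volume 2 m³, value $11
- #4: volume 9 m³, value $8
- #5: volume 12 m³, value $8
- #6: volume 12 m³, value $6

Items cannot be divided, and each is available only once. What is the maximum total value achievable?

$23

This is a 0/1 knapsack; check combinations near the capacity.
- #2+#3: volume 11+2=13, value 12+11=23
- #1+#3: volume 4+2=6, value 11+11=22
- #3+#4: volume 2+9=11, value 11+8=19
Best: $23.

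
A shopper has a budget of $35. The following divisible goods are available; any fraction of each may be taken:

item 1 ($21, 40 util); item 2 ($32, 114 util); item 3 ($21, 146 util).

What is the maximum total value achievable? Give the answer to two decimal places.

Take in order of value per unit:
- item 3 (146/21 per unit): all 21 → value 146, running total 146.00
- item 2 (114/32 per unit): 14 of 32 → value 14×114/32 = 49.8750, running total 195.88
Total 195.88.

195.88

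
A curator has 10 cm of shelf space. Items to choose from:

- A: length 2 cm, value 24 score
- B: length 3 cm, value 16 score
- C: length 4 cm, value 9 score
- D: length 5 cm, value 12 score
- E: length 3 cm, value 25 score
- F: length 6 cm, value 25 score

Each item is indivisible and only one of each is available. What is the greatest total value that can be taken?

Check high-value combinations within 10 cm:
- A+B+E: length 2+3+3=8, value 24+16+25=65
- A+D+E: length 2+5+3=10, value 24+12+25=61
- A+C+E: length 2+4+3=9, value 24+9+25=58
- A+B+D: length 2+3+5=10, value 24+16+12=52
Best: 65 score.

65 score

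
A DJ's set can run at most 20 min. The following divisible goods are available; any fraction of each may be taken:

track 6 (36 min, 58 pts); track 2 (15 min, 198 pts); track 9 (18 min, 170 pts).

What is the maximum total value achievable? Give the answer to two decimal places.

Take in order of value per unit:
- track 2 (198/15 per unit): all 15 → value 198, running total 198.00
- track 9 (170/18 per unit): 5 of 18 → value 5×170/18 = 47.2222, running total 245.22
Total 245.22.

245.22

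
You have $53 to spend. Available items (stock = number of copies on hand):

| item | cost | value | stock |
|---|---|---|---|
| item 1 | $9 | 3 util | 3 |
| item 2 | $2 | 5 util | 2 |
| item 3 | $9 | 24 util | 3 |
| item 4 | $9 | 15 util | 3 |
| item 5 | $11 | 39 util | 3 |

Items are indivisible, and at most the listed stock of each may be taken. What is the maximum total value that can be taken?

170 util

Best selections within cost 53 and stock limits:
- 1×item 2 + 2×item 3 + 3×item 5: cost 53, value 170
- 2×item 3 + 3×item 5: cost 51, value 165
- 1×item 2 + 1×item 3 + 1×item 4 + 3×item 5: cost 53, value 161
- 2×item 2 + 3×item 3 + 2×item 5: cost 53, value 160
Best: 170 util.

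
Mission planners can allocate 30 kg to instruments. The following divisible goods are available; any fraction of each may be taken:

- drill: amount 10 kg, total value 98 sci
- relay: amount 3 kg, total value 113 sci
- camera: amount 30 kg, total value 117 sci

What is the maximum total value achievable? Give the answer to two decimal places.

Take in order of value per unit:
- relay (113/3 per unit): all 3 → value 113, running total 113.00
- drill (98/10 per unit): all 10 → value 98, running total 211.00
- camera (117/30 per unit): 17 of 30 → value 17×117/30 = 66.3000, running total 277.30
Total 277.30.

277.30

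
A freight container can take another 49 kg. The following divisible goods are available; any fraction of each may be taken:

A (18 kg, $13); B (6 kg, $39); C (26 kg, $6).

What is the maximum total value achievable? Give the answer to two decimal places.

Take in order of value per unit:
- B (39/6 per unit): all 6 → value 39, running total 39.00
- A (13/18 per unit): all 18 → value 13, running total 52.00
- C (6/26 per unit): 25 of 26 → value 25×6/26 = 5.7692, running total 57.77
Total 57.77.

57.77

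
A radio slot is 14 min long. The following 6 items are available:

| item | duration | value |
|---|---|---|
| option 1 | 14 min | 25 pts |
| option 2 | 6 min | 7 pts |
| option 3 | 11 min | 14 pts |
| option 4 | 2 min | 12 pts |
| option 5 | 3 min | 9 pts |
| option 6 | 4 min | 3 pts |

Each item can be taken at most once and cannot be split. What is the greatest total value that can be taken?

28 pts

This is a 0/1 knapsack; check combinations near the capacity.
- option 2+option 4+option 5: duration 6+2+3=11, value 7+12+9=28
- option 3+option 4: duration 11+2=13, value 14+12=26
- option 1: duration 14, value 25
- option 4+option 5+option 6: duration 2+3+4=9, value 12+9+3=24
- option 3+option 5: duration 11+3=14, value 14+9=23
Best: 28 pts.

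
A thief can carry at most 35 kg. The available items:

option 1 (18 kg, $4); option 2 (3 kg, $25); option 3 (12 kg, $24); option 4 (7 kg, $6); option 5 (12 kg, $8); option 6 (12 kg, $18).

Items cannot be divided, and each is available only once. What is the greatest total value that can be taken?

$73

Check high-value combinations within 35 kg:
- option 2+option 3+option 4+option 6: weight 3+12+7+12=34, value 25+24+6+18=73
- option 2+option 3+option 6: weight 3+12+12=27, value 25+24+18=67
- option 2+option 3+option 4+option 5: weight 3+12+7+12=34, value 25+24+6+8=63
- option 2+option 3+option 5: weight 3+12+12=27, value 25+24+8=57
- option 2+option 4+option 5+option 6: weight 3+7+12+12=34, value 25+6+8+18=57
Best: $73.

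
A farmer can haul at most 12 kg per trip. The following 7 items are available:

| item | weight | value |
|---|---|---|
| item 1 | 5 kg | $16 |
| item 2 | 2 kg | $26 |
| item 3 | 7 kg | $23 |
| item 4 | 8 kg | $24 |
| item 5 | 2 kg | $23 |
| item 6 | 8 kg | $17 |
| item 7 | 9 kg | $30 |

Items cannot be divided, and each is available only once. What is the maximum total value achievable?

Check high-value combinations within 12 kg:
- item 2+item 4+item 5: weight 2+8+2=12, value 26+24+23=73
- item 2+item 3+item 5: weight 2+7+2=11, value 26+23+23=72
- item 2+item 5+item 6: weight 2+2+8=12, value 26+23+17=66
- item 1+item 2+item 5: weight 5+2+2=9, value 16+26+23=65
- item 2+item 7: weight 2+9=11, value 26+30=56
Best: $73.

$73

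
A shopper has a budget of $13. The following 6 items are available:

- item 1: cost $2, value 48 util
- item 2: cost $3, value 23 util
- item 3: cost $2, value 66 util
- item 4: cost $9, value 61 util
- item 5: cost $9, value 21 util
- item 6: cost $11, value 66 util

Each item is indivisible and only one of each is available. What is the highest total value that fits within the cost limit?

175 util

Check high-value combinations within $13:
- item 1+item 3+item 4: cost 2+2+9=13, value 48+66+61=175
- item 1+item 2+item 3: cost 2+3+2=7, value 48+23+66=137
- item 1+item 3+item 5: cost 2+2+9=13, value 48+66+21=135
- item 3+item 6: cost 2+11=13, value 66+66=132
- item 3+item 4: cost 2+9=11, value 66+61=127
Best: 175 util.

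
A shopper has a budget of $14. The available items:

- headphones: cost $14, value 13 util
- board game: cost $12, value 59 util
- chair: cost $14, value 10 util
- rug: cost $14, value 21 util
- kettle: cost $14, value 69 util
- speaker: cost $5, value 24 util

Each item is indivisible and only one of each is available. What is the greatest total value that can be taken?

69 util

Check high-value combinations within $14:
- kettle: cost 14, value 69
- board game: cost 12, value 59
- speaker: cost 5, value 24
Best: 69 util.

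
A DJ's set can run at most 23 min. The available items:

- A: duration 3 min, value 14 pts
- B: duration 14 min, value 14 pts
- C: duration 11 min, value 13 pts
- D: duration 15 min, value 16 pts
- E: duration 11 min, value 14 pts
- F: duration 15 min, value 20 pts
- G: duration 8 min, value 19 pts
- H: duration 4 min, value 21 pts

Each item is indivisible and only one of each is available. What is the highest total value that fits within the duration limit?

55 pts

This is a 0/1 knapsack; check combinations near the capacity.
- A+F+H: duration 3+15+4=22, value 14+20+21=55
- A+G+H: duration 3+8+4=15, value 14+19+21=54
- E+G+H: duration 11+8+4=23, value 14+19+21=54
Best: 55 pts.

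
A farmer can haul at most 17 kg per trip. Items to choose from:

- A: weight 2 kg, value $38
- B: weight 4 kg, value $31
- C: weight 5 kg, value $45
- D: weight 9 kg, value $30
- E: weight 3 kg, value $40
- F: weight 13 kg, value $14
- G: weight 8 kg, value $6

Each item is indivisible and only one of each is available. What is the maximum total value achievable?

Check high-value combinations within 17 kg:
- A+B+C+E: weight 2+4+5+3=14, value 38+31+45+40=154
- A+C+E: weight 2+5+3=10, value 38+45+40=123
- B+C+E: weight 4+5+3=12, value 31+45+40=116
- C+D+E: weight 5+9+3=17, value 45+30+40=115
Best: $154.

$154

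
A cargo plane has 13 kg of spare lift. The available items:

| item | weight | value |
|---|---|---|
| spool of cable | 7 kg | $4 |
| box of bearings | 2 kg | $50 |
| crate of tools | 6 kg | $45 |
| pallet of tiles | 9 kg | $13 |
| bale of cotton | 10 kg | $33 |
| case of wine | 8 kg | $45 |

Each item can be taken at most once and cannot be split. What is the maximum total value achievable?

Check high-value combinations within 13 kg:
- box of bearings+crate of tools: weight 2+6=8, value 50+45=95
- box of bearings+case of wine: weight 2+8=10, value 50+45=95
- box of bearings+bale of cotton: weight 2+10=12, value 50+33=83
- box of bearings+pallet of tiles: weight 2+9=11, value 50+13=63
Best: $95.

$95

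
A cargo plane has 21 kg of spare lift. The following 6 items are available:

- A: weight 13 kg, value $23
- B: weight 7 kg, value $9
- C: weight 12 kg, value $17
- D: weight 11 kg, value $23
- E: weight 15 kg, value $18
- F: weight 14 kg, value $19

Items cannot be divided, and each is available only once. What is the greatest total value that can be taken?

Check high-value combinations within 21 kg:
- B+D: weight 7+11=18, value 9+23=32
- A+B: weight 13+7=20, value 23+9=32
- B+F: weight 7+14=21, value 9+19=28
- B+C: weight 7+12=19, value 9+17=26
- D: weight 11, value 23
Best: $32.

$32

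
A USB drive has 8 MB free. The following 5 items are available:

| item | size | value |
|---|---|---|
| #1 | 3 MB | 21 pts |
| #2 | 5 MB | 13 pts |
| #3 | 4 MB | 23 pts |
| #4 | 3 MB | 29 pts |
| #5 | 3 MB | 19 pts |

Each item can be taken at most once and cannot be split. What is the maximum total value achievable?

52 pts

Check high-value combinations within 8 MB:
- #3+#4: size 4+3=7, value 23+29=52
- #1+#4: size 3+3=6, value 21+29=50
- #4+#5: size 3+3=6, value 29+19=48
- #1+#3: size 3+4=7, value 21+23=44
- #3+#5: size 4+3=7, value 23+19=42
Best: 52 pts.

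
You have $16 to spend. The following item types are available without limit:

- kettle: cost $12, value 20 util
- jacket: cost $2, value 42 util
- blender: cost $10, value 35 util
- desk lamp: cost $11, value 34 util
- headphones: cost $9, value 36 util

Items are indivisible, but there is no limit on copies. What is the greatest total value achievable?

336 util

Best value-per-unit is jacket at 42/2, and filling with it alone uses cost 8×2=16. No mix of the others beats 8×42 = 336.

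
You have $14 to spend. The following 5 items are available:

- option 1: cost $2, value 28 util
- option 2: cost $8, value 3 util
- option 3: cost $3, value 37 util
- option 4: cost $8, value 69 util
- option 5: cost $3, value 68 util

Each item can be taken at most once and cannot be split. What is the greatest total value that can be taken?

174 util

Check high-value combinations within $14:
- option 3+option 4+option 5: cost 3+8+3=14, value 37+69+68=174
- option 1+option 4+option 5: cost 2+8+3=13, value 28+69+68=165
- option 4+option 5: cost 8+3=11, value 69+68=137
- option 1+option 3+option 4: cost 2+3+8=13, value 28+37+69=134
Best: 174 util.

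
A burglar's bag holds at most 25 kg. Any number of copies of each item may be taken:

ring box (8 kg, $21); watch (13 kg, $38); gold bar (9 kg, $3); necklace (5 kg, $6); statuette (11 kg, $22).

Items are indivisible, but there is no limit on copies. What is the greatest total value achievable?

Best value-per-unit is watch at 38/13; filling with it alone gives 1×38 = 38.
Optimal mix: 3×ring box → weight 24, value 63.

$63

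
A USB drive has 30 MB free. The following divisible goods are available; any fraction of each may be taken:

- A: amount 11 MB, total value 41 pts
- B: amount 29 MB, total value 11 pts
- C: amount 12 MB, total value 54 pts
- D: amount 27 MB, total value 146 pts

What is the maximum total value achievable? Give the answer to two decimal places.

159.50

Take in order of value per unit:
- D (146/27 per unit): all 27 → value 146, running total 146.00
- C (54/12 per unit): 3 of 12 → value 3×54/12 = 13.5000, running total 159.50
Total 159.50.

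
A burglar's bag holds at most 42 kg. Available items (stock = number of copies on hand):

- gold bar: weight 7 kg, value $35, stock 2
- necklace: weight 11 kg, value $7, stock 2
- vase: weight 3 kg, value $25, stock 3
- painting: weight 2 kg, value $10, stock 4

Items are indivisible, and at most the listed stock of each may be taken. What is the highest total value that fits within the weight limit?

$192

Top feasible selections:
- 2×gold bar + 1×necklace + 3×vase + 4×painting: weight 42, value 192
- 2×gold bar + 3×vase + 4×painting: weight 31, value 185
- 2×gold bar + 1×necklace + 3×vase + 3×painting: weight 40, value 182
Best: $192.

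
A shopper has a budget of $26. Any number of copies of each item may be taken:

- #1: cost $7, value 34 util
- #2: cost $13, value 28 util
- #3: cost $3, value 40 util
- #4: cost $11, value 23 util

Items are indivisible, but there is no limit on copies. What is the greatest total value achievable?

Best value-per-unit is #3 at 40/3, and filling with it alone uses cost 8×3=24. No mix of the others beats 8×40 = 320.

320 util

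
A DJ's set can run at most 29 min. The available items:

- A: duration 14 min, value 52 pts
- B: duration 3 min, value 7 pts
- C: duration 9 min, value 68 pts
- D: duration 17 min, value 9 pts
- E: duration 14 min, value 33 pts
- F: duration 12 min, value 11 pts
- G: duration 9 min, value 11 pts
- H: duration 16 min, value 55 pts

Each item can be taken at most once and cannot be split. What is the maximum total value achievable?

Check high-value combinations within 29 min:
- B+C+H: duration 3+9+16=28, value 7+68+55=130
- A+B+C: duration 14+3+9=26, value 52+7+68=127
- C+H: duration 9+16=25, value 68+55=123
- A+C: duration 14+9=23, value 52+68=120
- B+C+E: duration 3+9+14=26, value 7+68+33=108
Best: 130 pts.

130 pts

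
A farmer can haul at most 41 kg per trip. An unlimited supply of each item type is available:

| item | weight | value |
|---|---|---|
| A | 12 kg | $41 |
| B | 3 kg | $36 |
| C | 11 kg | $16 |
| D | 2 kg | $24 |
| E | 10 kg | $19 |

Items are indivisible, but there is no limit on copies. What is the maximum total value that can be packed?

Best value-per-unit is B at 36/3; filling with it alone gives 13×36 = 468.
Optimal mix: 13×B + 1×D → weight 41, value 492.

$492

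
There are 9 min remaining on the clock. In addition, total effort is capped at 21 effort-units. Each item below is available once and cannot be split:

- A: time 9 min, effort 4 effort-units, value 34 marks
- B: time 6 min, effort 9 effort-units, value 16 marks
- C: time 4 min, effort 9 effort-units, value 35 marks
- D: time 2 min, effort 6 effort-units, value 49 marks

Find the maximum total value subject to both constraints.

84 marks

Feasible sets respecting both limits:
- C+D: time 6, effort 15, value 84
- B+D: time 8, effort 15, value 65
- D: time 2, effort 6, value 49
Best: 84 marks.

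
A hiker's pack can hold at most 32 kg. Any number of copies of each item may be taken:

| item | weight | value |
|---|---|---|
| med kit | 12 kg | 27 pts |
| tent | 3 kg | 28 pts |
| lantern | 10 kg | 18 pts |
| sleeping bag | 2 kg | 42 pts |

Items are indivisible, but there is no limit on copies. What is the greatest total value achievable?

672 pts

Best value-per-unit is sleeping bag at 42/2, and filling with it alone uses weight 16×2=32. No mix of the others beats 16×42 = 672.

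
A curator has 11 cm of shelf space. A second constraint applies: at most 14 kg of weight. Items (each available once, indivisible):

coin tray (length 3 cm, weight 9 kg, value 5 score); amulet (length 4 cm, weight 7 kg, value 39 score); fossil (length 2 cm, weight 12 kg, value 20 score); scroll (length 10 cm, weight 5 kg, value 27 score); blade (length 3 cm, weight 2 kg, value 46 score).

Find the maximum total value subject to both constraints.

85 score

Feasible sets respecting both limits:
- amulet+blade: length 7, weight 9, value 85
- fossil+blade: length 5, weight 14, value 66
- coin tray+blade: length 6, weight 11, value 51
- blade: length 3, weight 2, value 46
Best: 85 score.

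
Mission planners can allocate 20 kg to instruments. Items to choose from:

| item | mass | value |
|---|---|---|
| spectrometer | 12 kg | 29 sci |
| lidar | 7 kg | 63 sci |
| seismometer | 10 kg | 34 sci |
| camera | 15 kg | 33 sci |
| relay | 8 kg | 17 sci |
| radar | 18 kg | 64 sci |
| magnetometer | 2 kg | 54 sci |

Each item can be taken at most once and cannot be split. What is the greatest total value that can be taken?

151 sci

Check high-value combinations within 20 kg:
- lidar+seismometer+magnetometer: mass 7+10+2=19, value 63+34+54=151
- lidar+relay+magnetometer: mass 7+8+2=17, value 63+17+54=134
- radar+magnetometer: mass 18+2=20, value 64+54=118
Best: 151 sci.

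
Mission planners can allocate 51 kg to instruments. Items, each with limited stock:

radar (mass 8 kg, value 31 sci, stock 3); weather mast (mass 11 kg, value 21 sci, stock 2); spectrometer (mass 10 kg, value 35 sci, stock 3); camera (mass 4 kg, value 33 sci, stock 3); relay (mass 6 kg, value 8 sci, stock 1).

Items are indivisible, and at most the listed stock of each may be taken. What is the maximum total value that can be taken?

Top feasible selections:
- 1×radar + 3×spectrometer + 3×camera: mass 50, value 235
- 2×radar + 2×spectrometer + 3×camera: mass 48, value 231
- 3×radar + 1×spectrometer + 3×camera: mass 46, value 227
Best: 235 sci.

235 sci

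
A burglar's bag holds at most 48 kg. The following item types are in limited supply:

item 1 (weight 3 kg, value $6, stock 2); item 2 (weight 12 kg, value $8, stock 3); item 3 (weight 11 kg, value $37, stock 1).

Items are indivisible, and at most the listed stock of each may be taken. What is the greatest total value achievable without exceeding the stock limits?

Top feasible selections:
- 2×item 1 + 2×item 2 + 1×item 3: weight 41, value 65
- 3×item 2 + 1×item 3: weight 47, value 61
- 1×item 1 + 2×item 2 + 1×item 3: weight 38, value 59
- 2×item 1 + 1×item 2 + 1×item 3: weight 29, value 57
Best: $65.

$65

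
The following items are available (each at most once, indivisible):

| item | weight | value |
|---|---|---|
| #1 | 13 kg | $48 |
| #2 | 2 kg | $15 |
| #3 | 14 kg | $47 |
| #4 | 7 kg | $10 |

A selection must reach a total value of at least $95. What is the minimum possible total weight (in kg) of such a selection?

27

Subsets with value ≥ 95, sorted by total weight:
- #1+#3: weight 27, value 95
- #1+#2+#3: weight 29, value 110
Minimum weight: 27 kg.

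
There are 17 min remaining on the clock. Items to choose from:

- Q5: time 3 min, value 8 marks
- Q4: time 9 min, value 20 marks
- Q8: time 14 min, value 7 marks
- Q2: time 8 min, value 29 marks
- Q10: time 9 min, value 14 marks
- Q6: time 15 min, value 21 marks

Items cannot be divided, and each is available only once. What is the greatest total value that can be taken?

Check high-value combinations within 17 min:
- Q4+Q2: time 9+8=17, value 20+29=49
- Q2+Q10: time 8+9=17, value 29+14=43
- Q5+Q2: time 3+8=11, value 8+29=37
- Q2: time 8, value 29
- Q5+Q4: time 3+9=12, value 8+20=28
Best: 49 marks.

49 marks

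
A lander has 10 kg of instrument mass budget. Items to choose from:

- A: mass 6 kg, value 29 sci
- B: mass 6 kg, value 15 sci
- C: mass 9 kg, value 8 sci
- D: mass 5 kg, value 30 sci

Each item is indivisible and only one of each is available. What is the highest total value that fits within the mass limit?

30 sci

Check high-value combinations within 10 kg:
- D: mass 5, value 30
- A: mass 6, value 29
- B: mass 6, value 15
- C: mass 9, value 8
Best: 30 sci.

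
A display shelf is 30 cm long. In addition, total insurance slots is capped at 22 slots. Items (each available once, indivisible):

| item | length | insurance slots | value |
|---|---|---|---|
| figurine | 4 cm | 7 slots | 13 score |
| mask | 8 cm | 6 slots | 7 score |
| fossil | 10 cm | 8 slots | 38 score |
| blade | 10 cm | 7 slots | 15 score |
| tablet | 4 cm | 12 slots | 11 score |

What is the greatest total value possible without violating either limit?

Feasible sets respecting both limits:
- figurine+fossil+blade: length 24, insurance slots 22, value 66
- mask+fossil+blade: length 28, insurance slots 21, value 60
- figurine+mask+fossil: length 22, insurance slots 21, value 58
Best: 66 score.

66 score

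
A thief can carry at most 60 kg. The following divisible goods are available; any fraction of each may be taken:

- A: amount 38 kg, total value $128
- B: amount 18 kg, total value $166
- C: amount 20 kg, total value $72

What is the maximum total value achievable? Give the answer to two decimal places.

312.11

Take in order of value per unit:
- B (166/18 per unit): all 18 → value 166, running total 166.00
- C (72/20 per unit): all 20 → value 72, running total 238.00
- A (128/38 per unit): 22 of 38 → value 22×128/38 = 74.1053, running total 312.11
Total 312.11.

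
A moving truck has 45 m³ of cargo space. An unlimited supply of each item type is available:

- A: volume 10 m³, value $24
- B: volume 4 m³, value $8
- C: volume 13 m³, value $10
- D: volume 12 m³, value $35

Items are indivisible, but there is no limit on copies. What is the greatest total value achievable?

$121

Best value-per-unit is D at 35/12; filling with it alone gives 3×35 = 105.
Optimal mix: 2×B + 3×D → volume 44, value 121.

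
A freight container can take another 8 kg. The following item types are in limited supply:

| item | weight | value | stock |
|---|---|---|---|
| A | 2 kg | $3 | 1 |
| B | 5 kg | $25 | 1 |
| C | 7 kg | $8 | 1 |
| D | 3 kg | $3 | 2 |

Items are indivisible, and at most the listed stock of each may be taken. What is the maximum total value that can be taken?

Best selections within weight 8 and stock limits:
- 1×A + 1×B: weight 7, value 28
- 1×B + 1×D: weight 8, value 28
Best: $28.

$28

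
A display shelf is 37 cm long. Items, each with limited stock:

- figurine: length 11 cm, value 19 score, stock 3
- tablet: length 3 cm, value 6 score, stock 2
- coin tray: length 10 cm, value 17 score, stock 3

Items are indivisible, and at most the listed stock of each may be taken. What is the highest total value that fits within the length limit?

Best selections within length 37 and stock limits:
- 1×figurine + 2×tablet + 2×coin tray: length 37, value 65
- 2×tablet + 3×coin tray: length 36, value 63
Best: 65 score.

65 score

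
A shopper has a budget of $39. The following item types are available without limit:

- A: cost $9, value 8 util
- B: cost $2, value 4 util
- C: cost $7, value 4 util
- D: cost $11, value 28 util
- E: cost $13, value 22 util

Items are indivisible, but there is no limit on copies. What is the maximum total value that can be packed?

Best value-per-unit is D at 28/11; filling with it alone gives 3×28 = 84.
Optimal mix: 3×B + 3×D → cost 39, value 96.

96 util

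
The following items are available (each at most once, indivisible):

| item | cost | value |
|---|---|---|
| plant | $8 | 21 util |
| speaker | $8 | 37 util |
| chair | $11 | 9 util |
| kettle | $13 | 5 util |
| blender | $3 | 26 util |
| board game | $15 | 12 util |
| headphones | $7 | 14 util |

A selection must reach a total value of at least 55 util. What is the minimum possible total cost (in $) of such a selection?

Subsets with value ≥ 55, sorted by total cost:
- speaker+blender: cost 11, value 63
- plant+speaker: cost 16, value 58
- speaker+blender+headphones: cost 18, value 77
Minimum cost: 11 $.

11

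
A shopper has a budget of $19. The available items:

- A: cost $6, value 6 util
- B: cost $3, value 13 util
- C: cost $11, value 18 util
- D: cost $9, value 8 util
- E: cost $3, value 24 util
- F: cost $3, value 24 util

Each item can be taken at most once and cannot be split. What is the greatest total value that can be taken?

69 util

Check high-value combinations within $19:
- B+D+E+F: cost 3+9+3+3=18, value 13+8+24+24=69
- A+B+E+F: cost 6+3+3+3=15, value 6+13+24+24=67
- C+E+F: cost 11+3+3=17, value 18+24+24=66
- B+E+F: cost 3+3+3=9, value 13+24+24=61
- D+E+F: cost 9+3+3=15, value 8+24+24=56
Best: 69 util.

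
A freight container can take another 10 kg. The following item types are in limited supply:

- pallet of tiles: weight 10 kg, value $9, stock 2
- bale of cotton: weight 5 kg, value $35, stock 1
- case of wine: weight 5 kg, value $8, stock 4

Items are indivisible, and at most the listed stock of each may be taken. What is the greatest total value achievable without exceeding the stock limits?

$43

Best selections within weight 10 and stock limits:
- 1×bale of cotton + 1×case of wine: weight 10, value 43
- 1×bale of cotton: weight 5, value 35
Best: $43.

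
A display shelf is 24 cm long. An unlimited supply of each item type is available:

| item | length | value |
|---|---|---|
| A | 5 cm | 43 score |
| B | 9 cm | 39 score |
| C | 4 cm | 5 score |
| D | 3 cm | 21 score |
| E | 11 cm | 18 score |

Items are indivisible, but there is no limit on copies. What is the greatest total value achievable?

193 score

Best value-per-unit is A at 43/5; filling with it alone gives 4×43 = 172.
Optimal mix: 4×A + 1×D → length 23, value 193.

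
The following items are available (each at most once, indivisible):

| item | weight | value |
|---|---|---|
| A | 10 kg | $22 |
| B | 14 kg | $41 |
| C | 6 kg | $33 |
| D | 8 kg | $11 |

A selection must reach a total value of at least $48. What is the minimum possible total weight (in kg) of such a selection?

Subsets with value ≥ 48, sorted by total weight:
- A+C: weight 16, value 55
- B+C: weight 20, value 74
- B+D: weight 22, value 52
- A+C+D: weight 24, value 66
Minimum weight: 16 kg.

16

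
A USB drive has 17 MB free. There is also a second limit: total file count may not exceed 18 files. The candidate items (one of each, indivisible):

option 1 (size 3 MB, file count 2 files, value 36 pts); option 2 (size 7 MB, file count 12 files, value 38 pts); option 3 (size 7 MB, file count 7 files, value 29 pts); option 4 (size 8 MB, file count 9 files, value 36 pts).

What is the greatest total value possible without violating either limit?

74 pts

Feasible sets respecting both limits:
- option 1+option 2: size 10, file count 14, value 74
- option 1+option 4: size 11, file count 11, value 72
- option 1+option 3: size 10, file count 9, value 65
Best: 74 pts.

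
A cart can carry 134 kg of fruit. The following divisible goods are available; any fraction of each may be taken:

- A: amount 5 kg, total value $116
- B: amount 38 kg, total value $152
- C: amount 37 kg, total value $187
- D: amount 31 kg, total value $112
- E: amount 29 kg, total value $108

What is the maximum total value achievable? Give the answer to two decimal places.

653.32

Take in order of value per unit:
- A (116/5 per unit): all 5 → value 116, running total 116.00
- C (187/37 per unit): all 37 → value 187, running total 303.00
- B (152/38 per unit): all 38 → value 152, running total 455.00
- E (108/29 per unit): all 29 → value 108, running total 563.00
- D (112/31 per unit): 25 of 31 → value 25×112/31 = 90.3226, running total 653.32
Total 653.32.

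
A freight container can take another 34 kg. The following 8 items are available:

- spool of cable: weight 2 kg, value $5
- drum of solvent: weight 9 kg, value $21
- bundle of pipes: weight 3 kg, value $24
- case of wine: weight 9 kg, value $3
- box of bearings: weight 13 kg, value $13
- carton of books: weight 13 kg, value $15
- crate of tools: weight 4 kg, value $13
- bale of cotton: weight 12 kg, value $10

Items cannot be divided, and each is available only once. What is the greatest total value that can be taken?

Check high-value combinations within 34 kg:
- spool of cable+drum of solvent+bundle of pipes+carton of books+crate of tools: weight 2+9+3+13+4=31, value 5+21+24+15+13=78
- spool of cable+drum of solvent+bundle of pipes+box of bearings+crate of tools: weight 2+9+3+13+4=31, value 5+21+24+13+13=76
- drum of solvent+bundle of pipes+carton of books+crate of tools: weight 9+3+13+4=29, value 21+24+15+13=73
- spool of cable+drum of solvent+bundle of pipes+crate of tools+bale of cotton: weight 2+9+3+4+12=30, value 5+21+24+13+10=73
Best: $78.

$78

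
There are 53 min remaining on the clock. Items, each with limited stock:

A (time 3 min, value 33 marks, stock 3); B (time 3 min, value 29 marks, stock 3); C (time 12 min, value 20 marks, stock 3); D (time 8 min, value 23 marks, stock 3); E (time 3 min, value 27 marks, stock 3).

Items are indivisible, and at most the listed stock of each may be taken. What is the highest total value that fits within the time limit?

Top feasible selections:
- 3×A + 3×B + 3×D + 3×E: time 51, value 336
- 3×A + 3×B + 2×D + 3×E: time 43, value 313
- 3×A + 3×B + 1×C + 1×D + 3×E: time 47, value 310
Best: 336 marks.

336 marks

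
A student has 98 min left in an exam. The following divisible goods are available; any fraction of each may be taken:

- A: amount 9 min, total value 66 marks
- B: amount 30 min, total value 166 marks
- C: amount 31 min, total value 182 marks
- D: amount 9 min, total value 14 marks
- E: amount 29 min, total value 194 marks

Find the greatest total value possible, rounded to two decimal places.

Take in order of value per unit:
- A (66/9 per unit): all 9 → value 66, running total 66.00
- E (194/29 per unit): all 29 → value 194, running total 260.00
- C (182/31 per unit): all 31 → value 182, running total 442.00
- B (166/30 per unit): 29 of 30 → value 29×166/30 = 160.4667, running total 602.47
Total 602.47.

602.47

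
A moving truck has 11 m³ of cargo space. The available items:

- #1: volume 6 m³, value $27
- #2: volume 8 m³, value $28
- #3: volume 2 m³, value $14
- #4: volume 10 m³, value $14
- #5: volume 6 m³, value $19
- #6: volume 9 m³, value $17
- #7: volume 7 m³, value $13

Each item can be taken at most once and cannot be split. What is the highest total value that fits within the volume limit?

Check high-value combinations within 11 m³:
- #2+#3: volume 8+2=10, value 28+14=42
- #1+#3: volume 6+2=8, value 27+14=41
- #3+#5: volume 2+6=8, value 14+19=33
- #3+#6: volume 2+9=11, value 14+17=31
- #2: volume 8, value 28
Best: $42.

$42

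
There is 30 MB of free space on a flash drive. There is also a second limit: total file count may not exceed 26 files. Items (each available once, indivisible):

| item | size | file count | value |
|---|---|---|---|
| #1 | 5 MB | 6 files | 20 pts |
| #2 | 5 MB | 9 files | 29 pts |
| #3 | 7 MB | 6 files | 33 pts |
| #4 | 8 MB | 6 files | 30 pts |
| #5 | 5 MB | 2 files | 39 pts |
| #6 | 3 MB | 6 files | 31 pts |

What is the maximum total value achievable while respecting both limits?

153 pts

Feasible sets respecting both limits:
- #1+#3+#4+#5+#6: size 28, file count 26, value 153
- #3+#4+#5+#6: size 23, file count 20, value 133
- #2+#3+#5+#6: size 20, file count 23, value 132
Best: 153 pts.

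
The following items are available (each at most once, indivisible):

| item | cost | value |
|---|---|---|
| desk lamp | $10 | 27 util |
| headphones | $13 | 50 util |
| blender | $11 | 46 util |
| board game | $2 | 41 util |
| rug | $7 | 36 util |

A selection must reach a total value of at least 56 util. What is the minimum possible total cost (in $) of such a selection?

Subsets with value ≥ 56, sorted by total cost:
- board game+rug: cost 9, value 77
- desk lamp+board game: cost 12, value 68
- blender+board game: cost 13, value 87
Minimum cost: 9 $.

9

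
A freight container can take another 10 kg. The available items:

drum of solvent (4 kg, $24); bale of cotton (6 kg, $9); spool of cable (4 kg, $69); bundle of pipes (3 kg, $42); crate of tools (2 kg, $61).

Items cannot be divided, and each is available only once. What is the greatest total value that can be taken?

Check high-value combinations within 10 kg:
- spool of cable+bundle of pipes+crate of tools: weight 4+3+2=9, value 69+42+61=172
- drum of solvent+spool of cable+crate of tools: weight 4+4+2=10, value 24+69+61=154
- spool of cable+crate of tools: weight 4+2=6, value 69+61=130
- drum of solvent+bundle of pipes+crate of tools: weight 4+3+2=9, value 24+42+61=127
Best: $172.

$172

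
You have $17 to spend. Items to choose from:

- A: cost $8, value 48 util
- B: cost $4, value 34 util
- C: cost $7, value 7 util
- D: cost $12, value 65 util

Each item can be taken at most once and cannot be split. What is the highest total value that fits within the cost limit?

99 util

Check high-value combinations within $17:
- B+D: cost 4+12=16, value 34+65=99
- A+B: cost 8+4=12, value 48+34=82
- D: cost 12, value 65
- A+C: cost 8+7=15, value 48+7=55
Best: 99 util.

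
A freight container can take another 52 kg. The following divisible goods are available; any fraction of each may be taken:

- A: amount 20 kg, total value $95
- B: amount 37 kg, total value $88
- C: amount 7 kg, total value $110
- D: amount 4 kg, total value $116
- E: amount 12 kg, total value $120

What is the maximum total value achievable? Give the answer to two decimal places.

462.41

Take in order of value per unit:
- D (116/4 per unit): all 4 → value 116, running total 116.00
- C (110/7 per unit): all 7 → value 110, running total 226.00
- E (120/12 per unit): all 12 → value 120, running total 346.00
- A (95/20 per unit): all 20 → value 95, running total 441.00
- B (88/37 per unit): 9 of 37 → value 9×88/37 = 21.4054, running total 462.41
Total 462.41.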